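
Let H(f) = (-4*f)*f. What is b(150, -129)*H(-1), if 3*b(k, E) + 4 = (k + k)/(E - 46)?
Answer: 160/21 ≈ 7.6190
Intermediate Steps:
H(f) = -4*f**2
b(k, E) = -4/3 + 2*k/(3*(-46 + E)) (b(k, E) = -4/3 + ((k + k)/(E - 46))/3 = -4/3 + ((2*k)/(-46 + E))/3 = -4/3 + (2*k/(-46 + E))/3 = -4/3 + 2*k/(3*(-46 + E)))
b(150, -129)*H(-1) = (2*(92 + 150 - 2*(-129))/(3*(-46 - 129)))*(-4*(-1)**2) = ((2/3)*(92 + 150 + 258)/(-175))*(-4*1) = ((2/3)*(-1/175)*500)*(-4) = -40/21*(-4) = 160/21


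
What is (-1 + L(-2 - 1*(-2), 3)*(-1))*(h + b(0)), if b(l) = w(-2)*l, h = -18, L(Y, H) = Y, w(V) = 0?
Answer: 18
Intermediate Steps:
b(l) = 0 (b(l) = 0*l = 0)
(-1 + L(-2 - 1*(-2), 3)*(-1))*(h + b(0)) = (-1 + (-2 - 1*(-2))*(-1))*(-18 + 0) = (-1 + (-2 + 2)*(-1))*(-18) = (-1 + 0*(-1))*(-18) = (-1 + 0)*(-18) = -1*(-18) = 18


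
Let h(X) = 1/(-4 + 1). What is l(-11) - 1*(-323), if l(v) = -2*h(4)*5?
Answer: 979/3 ≈ 326.33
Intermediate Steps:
h(X) = -1/3 (h(X) = 1/(-3) = -1/3)
l(v) = 10/3 (l(v) = -2*(-1/3)*5 = (2/3)*5 = 10/3)
l(-11) - 1*(-323) = 10/3 - 1*(-323) = 10/3 + 323 = 979/3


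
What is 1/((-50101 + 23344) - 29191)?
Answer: -1/55948 ≈ -1.7874e-5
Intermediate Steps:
1/((-50101 + 23344) - 29191) = 1/(-26757 - 29191) = 1/(-55948) = -1/55948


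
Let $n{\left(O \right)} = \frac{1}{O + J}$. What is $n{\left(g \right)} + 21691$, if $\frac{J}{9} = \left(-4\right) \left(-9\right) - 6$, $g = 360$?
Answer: $\frac{13665331}{630} \approx 21691.0$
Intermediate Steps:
$J = 270$ ($J = 9 \left(\left(-4\right) \left(-9\right) - 6\right) = 9 \left(36 - 6\right) = 9 \cdot 30 = 270$)
$n{\left(O \right)} = \frac{1}{270 + O}$ ($n{\left(O \right)} = \frac{1}{O + 270} = \frac{1}{270 + O}$)
$n{\left(g \right)} + 21691 = \frac{1}{270 + 360} + 21691 = \frac{1}{630} + 21691 = \frac{13665331}{630}$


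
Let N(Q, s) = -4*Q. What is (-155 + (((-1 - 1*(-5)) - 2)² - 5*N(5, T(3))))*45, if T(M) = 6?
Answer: -2295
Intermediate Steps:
(-155 + (((-1 - 1*(-5)) - 2)² - 5*N(5, T(3))))*45 = (-155 + (((-1 - 1*(-5)) - 2)² - (-20)*5))*45 = (-155 + (((-1 + 5) - 2)² - 5*(-20)))*45 = (-155 + ((4 - 2)² + 100))*45 = (-155 + (2² + 100))*45 = (-155 + (4 + 100))*45 = (-155 + 104)*45 = -51*45 = -2295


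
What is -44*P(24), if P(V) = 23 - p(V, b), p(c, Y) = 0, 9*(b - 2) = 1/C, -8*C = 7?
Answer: -1012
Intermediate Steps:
C = -7/8 (C = -⅛*7 = -7/8 ≈ -0.87500)
b = 118/63 (b = 2 + 1/(9*(-7/8)) = 2 + (⅑)*(-8/7) = 2 - 8/63 = 118/63 ≈ 1.8730)
P(V) = 23 (P(V) = 23 - 1*0 = 23 + 0 = 23)
-44*P(24) = -44*23 = -1012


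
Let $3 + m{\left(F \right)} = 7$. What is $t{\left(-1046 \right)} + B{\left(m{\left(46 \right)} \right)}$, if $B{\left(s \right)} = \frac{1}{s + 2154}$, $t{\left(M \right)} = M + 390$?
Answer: $- \frac{1415647}{2158} \approx -656.0$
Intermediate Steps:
$t{\left(M \right)} = 390 + M$
$m{\left(F \right)} = 4$ ($m{\left(F \right)} = -3 + 7 = 4$)
$B{\left(s \right)} = \frac{1}{2154 + s}$
$t{\left(-1046 \right)} + B{\left(m{\left(46 \right)} \right)} = \left(390 - 1046\right) + \frac{1}{2154 + 4} = -656 + \frac{1}{2158} = - \frac{1415647}{2158}$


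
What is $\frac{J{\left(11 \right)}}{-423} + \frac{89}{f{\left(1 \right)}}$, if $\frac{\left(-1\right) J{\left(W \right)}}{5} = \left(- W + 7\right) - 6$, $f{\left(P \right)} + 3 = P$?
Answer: $- \frac{37747}{846} \approx -44.618$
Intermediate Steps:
$f{\left(P \right)} = -3 + P$
$J{\left(W \right)} = -5 + 5 W$ ($J{\left(W \right)} = - 5 \left(\left(- W + 7\right) - 6\right) = - 5 \left(\left(7 - W\right) - 6\right) = - 5 \left(1 - W\right) = -5 + 5 W$)
$\frac{J{\left(11 \right)}}{-423} + \frac{89}{f{\left(1 \right)}} = \frac{-5 + 5 \cdot 11}{-423} + \frac{89}{-3 + 1} = \left(-5 + 55\right) \left(- \frac{1}{423}\right) + \frac{89}{-2} = 50 \left(- \frac{1}{423}\right) + 89 \left(- \frac{1}{2}\right) = - \frac{50}{423} - \frac{89}{2} = - \frac{37747}{846}$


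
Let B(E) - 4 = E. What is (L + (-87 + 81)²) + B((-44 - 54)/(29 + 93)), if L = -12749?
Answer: -775298/61 ≈ -12710.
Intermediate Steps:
B(E) = 4 + E
(L + (-87 + 81)²) + B((-44 - 54)/(29 + 93)) = (-12749 + (-87 + 81)²) + (4 + (-44 - 54)/(29 + 93)) = (-12749 + (-6)²) + (4 - 98/122) = (-12749 + 36) + (4 - 98*1/122) = -12713 + (4 - 49/61) = -12713 + 195/61 = -775298/61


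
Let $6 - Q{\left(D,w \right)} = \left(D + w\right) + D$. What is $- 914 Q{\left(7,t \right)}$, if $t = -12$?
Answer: $-3656$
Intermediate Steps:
$Q{\left(D,w \right)} = 6 - w - 2 D$ ($Q{\left(D,w \right)} = 6 - \left(\left(D + w\right) + D\right) = 6 - \left(w + 2 D\right) = 6 - w - 2 D$)
$- 914 Q{\left(7,t \right)} = - 914 \left(6 - -12 - 14\right) = - 914 \left(6 + 12 - 14\right) = \left(-914\right) 4 = -3656$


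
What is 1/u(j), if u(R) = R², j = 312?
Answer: 1/97344 ≈ 1.0273e-5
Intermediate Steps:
1/u(j) = 1/(312²) = 1/97344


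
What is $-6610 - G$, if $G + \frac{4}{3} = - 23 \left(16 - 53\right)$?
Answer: $- \frac{22379}{3} \approx -7459.7$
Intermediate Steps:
$G = \frac{2549}{3}$ ($G = - \frac{4}{3} - 23 \left(16 - 53\right) = - \frac{4}{3} - -851 = - \frac{4}{3} + 851 = \frac{2549}{3} \approx 849.67$)
$-6610 - G = -6610 - \frac{2549}{3} = - \frac{22379}{3}$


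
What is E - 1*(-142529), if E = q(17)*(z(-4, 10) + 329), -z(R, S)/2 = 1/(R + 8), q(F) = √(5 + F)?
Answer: 142529 + 657*√22/2 ≈ 1.4407e+5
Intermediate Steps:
z(R, S) = -2/(8 + R) (z(R, S) = -2/(R + 8) = -2/(8 + R))
E = 657*√22/2 (E = √(5 + 17)*(-2/(8 - 4) + 329) = √22*(-2/4 + 329) = √22*(-2*¼ + 329) = √22*(-½ + 329) = √22*(657/2) = 657*√22/2 ≈ 1540.8)
E - 1*(-142529) = 657*√22/2 - 1*(-142529) = 657*√22/2 + 142529 = 142529 + 657*√22/2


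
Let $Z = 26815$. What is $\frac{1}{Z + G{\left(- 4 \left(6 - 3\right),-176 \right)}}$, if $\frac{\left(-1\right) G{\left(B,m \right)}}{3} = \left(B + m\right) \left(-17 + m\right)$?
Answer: $- \frac{1}{82037} \approx -1.219 \cdot 10^{-5}$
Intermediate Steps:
$G{\left(B,m \right)} = - 3 \left(-17 + m\right) \left(B + m\right)$ ($G{\left(B,m \right)} = - 3 \left(B + m\right) \left(-17 + m\right) = - 3 \left(-17 + m\right) \left(B + m\right)$)
$\frac{1}{Z + G{\left(- 4 \left(6 - 3\right),-176 \right)}} = \frac{1}{26815 - \left(8976 + 92928 - - 204 \left(6 - 3\right) + 3 \left(- 4 \left(6 - 3\right)\right) \left(-176\right)\right)} = \frac{1}{26815 - \left(101904 - \left(-204\right) 3 + 3 \left(\left(-4\right) 3\right) \left(-176\right)\right)} = \frac{1}{26815 - \left(102516 + 6336\right)} = \frac{1}{26815 - 108852} = \frac{1}{-82037} = - \frac{1}{82037}$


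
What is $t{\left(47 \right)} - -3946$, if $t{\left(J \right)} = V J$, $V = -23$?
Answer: $2865$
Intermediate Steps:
$t{\left(J \right)} = - 23 J$
$t{\left(47 \right)} - -3946 = \left(-23\right) 47 - -3946 = -1081 + 3946 = 2865$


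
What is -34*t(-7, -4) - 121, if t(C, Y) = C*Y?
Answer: -1073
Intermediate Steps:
-34*t(-7, -4) - 121 = -(-238)*(-4) - 121 = -34*28 - 121 = -952 - 121 = -1073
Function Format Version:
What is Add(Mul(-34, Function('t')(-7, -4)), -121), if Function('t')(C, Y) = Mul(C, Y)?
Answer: -1073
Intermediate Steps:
Add(Mul(-34, Function('t')(-7, -4)), -121) = Add(Mul(-34, Mul(-7, -4)), -121) = Add(Mul(-34, 28), -121) = Add(-952, -121) = -1073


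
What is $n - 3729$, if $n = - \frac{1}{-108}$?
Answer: $- \frac{402731}{108} \approx -3729.0$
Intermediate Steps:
$n = \frac{1}{108}$ ($n = \left(-1\right) \left(- \frac{1}{108}\right) = \frac{1}{108} \approx 0.0092593$)
$n - 3729 = \frac{1}{108} - 3729 = - \frac{402731}{108}$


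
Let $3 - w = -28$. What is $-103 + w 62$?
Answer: $1819$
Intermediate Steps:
$w = 31$ ($w = 3 - -28 = 3 + 28 = 31$)
$-103 + w 62 = -103 + 31 \cdot 62 = -103 + 1922 = 1819$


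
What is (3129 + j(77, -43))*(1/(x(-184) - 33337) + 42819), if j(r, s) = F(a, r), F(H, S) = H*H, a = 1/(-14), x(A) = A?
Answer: 440134926773965/3285058 ≈ 1.3398e+8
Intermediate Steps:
a = -1/14 ≈ -0.071429
F(H, S) = H**2
j(r, s) = 1/196 (j(r, s) = (-1/14)**2 = 1/196)
(3129 + j(77, -43))*(1/(x(-184) - 33337) + 42819) = (3129 + 1/196)*(1/(-184 - 33337) + 42819) = 613285*(1/(-33521) + 42819)/196 = 613285*(-1/33521 + 42819)/196 = (613285/196)*(1435335698/33521) = 440134926773965/3285058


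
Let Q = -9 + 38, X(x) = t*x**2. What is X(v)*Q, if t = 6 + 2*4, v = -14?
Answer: 79576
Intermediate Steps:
t = 14 (t = 6 + 8 = 14)
X(x) = 14*x**2
Q = 29
X(v)*Q = (14*(-14)**2)*29 = (14*196)*29 = 2744*29 = 79576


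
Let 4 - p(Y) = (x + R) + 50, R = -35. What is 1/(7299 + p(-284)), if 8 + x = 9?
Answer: 1/7287 ≈ 0.00013723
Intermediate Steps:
x = 1 (x = -8 + 9 = 1)
p(Y) = -12 (p(Y) = 4 - ((1 - 35) + 50) = 4 - (-34 + 50) = 4 - 1*16 = 4 - 16 = -12)
1/(7299 + p(-284)) = 1/(7299 - 12) = 1/7287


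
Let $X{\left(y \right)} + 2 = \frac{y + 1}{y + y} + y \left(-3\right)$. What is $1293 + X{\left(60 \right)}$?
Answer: $\frac{133381}{120} \approx 1111.5$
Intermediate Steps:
$X{\left(y \right)} = -2 - 3 y + \frac{1 + y}{2 y}$ ($X{\left(y \right)} = -2 + \left(\frac{y + 1}{y + y} + y \left(-3\right)\right) = -2 - \left(3 y - \frac{1 + y}{2 y}\right) = -2 - 3 y + \frac{1 + y}{2 y}$)
$1293 + X{\left(60 \right)} = 1293 - \left(\frac{363}{2} - \frac{1}{120}\right) = 1293 - \frac{21779}{120} = \frac{133381}{120}$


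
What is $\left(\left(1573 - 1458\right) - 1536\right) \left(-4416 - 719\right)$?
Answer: $7296835$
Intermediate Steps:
$\left(\left(1573 - 1458\right) - 1536\right) \left(-4416 - 719\right) = \left(\left(1573 - 1458\right) - 1536\right) \left(-5135\right) = \left(115 - 1536\right) \left(-5135\right) = \left(-1421\right) \left(-5135\right) = 7296835$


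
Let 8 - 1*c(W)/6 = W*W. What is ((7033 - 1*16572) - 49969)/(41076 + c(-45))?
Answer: -9918/4829 ≈ -2.0538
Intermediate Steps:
c(W) = 48 - 6*W**2 (c(W) = 48 - 6*W*W = 48 - 6*W**2)
((7033 - 1*16572) - 49969)/(41076 + c(-45)) = ((7033 - 1*16572) - 49969)/(41076 + (48 - 6*(-45)**2)) = ((7033 - 16572) - 49969)/(41076 + (48 - 6*2025)) = (-9539 - 49969)/(41076 + (48 - 12150)) = -59508/(41076 - 12102) = -59508/28974 = -59508*1/28974 = -9918/4829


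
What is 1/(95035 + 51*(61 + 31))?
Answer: 1/99727 ≈ 1.0027e-5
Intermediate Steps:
1/(95035 + 51*(61 + 31)) = 1/(95035 + 51*92) = 1/(95035 + 4692) = 1/99727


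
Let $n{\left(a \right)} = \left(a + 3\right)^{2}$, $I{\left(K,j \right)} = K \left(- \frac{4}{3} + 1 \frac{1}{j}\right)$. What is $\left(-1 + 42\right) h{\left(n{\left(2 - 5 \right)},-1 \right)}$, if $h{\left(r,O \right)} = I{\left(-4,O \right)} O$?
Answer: $- \frac{1148}{3} \approx -382.67$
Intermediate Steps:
$I{\left(K,j \right)} = K \left(- \frac{4}{3} + \frac{1}{j}\right)$ ($I{\left(K,j \right)} = K \left(\left(-4\right) \frac{1}{3} + \frac{1}{j}\right) = K \left(- \frac{4}{3} + \frac{1}{j}\right)$)
$n{\left(a \right)} = \left(3 + a\right)^{2}$
$h{\left(r,O \right)} = O \left(\frac{16}{3} - \frac{4}{O}\right)$ ($h{\left(r,O \right)} = \left(\left(- \frac{4}{3}\right) \left(-4\right) - \frac{4}{O}\right) O = \left(\frac{16}{3} - \frac{4}{O}\right) O = O \left(\frac{16}{3} - \frac{4}{O}\right)$)
$\left(-1 + 42\right) h{\left(n{\left(2 - 5 \right)},-1 \right)} = \left(-1 + 42\right) \left(-4 + \frac{16}{3} \left(-1\right)\right) = 41 \left(-4 - \frac{16}{3}\right) = 41 \left(- \frac{28}{3}\right) = - \frac{1148}{3}$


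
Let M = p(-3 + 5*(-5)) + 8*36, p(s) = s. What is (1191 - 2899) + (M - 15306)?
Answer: -16754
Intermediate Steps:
M = 260 (M = (-3 + 5*(-5)) + 8*36 = (-3 - 25) + 288 = -28 + 288 = 260)
(1191 - 2899) + (M - 15306) = (1191 - 2899) + (260 - 15306) = -1708 - 15046 = -16754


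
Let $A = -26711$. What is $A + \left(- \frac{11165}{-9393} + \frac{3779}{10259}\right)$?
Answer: $- \frac{2573796365675}{96362787} \approx -26709.0$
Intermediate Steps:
$A + \left(- \frac{11165}{-9393} + \frac{3779}{10259}\right) = -26711 + \left(- \frac{11165}{-9393} + \frac{3779}{10259}\right) = -26711 + \left(\left(-11165\right) \left(- \frac{1}{9393}\right) + 3779 \cdot \frac{1}{10259}\right) = -26711 + \left(\frac{11165}{9393} + \frac{3779}{10259}\right) = -26711 + \frac{150037882}{96362787} = - \frac{2573796365675}{96362787}$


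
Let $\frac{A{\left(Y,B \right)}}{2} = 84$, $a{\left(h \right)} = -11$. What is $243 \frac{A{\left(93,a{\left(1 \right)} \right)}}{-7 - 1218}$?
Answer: $- \frac{5832}{175} \approx -33.326$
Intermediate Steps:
$A{\left(Y,B \right)} = 168$ ($A{\left(Y,B \right)} = 2 \cdot 84 = 168$)
$243 \frac{A{\left(93,a{\left(1 \right)} \right)}}{-7 - 1218} = 243 \frac{168}{-7 - 1218} = 243 \frac{168}{-1225} = 243 \cdot 168 \left(- \frac{1}{1225}\right) = 243 \left(- \frac{24}{175}\right) = - \frac{5832}{175}$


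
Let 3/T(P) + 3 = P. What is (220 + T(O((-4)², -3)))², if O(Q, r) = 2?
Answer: 47089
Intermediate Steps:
T(P) = 3/(-3 + P)
(220 + T(O((-4)², -3)))² = (220 + 3/(-3 + 2))² = (220 + 3/(-1))² = (220 + 3*(-1))² = (220 - 3)² = 217² = 47089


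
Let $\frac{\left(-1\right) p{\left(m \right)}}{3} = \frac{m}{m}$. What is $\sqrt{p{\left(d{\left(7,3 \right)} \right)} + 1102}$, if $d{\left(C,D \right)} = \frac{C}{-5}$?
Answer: $\sqrt{1099} \approx 33.151$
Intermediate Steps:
$d{\left(C,D \right)} = - \frac{C}{5}$ ($d{\left(C,D \right)} = C \left(- \frac{1}{5}\right) = - \frac{C}{5}$)
$p{\left(m \right)} = -3$ ($p{\left(m \right)} = - 3 \frac{m}{m} = \left(-3\right) 1 = -3$)
$\sqrt{p{\left(d{\left(7,3 \right)} \right)} + 1102} = \sqrt{-3 + 1102} = \sqrt{1099}$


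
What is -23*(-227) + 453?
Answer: 5674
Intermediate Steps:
-23*(-227) + 453 = 5221 + 453 = 5674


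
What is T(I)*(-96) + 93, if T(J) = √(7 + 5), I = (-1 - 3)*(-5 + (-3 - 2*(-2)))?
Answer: 93 - 192*√3 ≈ -239.55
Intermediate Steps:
I = 16 (I = -4*(-5 + (-3 + 4)) = -4*(-5 + 1) = -4*(-4) = 16)
T(J) = 2*√3 (T(J) = √12 = 2*√3)
T(I)*(-96) + 93 = (2*√3)*(-96) + 93 = -192*√3 + 93 = 93 - 192*√3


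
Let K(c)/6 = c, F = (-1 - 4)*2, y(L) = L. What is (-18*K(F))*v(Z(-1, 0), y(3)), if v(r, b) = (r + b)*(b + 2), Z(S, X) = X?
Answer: 16200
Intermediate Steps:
F = -10 (F = -5*2 = -10)
K(c) = 6*c
v(r, b) = (2 + b)*(b + r) (v(r, b) = (b + r)*(2 + b) = (2 + b)*(b + r))
(-18*K(F))*v(Z(-1, 0), y(3)) = (-108*(-10))*(3**2 + 2*3 + 2*0 + 3*0) = (-18*(-60))*(9 + 6 + 0 + 0) = 1080*15 = 16200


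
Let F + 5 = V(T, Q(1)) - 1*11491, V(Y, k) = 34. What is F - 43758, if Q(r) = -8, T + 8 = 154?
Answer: -55220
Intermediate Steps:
T = 146 (T = -8 + 154 = 146)
F = -11462 (F = -5 + (34 - 1*11491) = -5 + (34 - 11491) = -5 - 11457 = -11462)
F - 43758 = -11462 - 43758 = -55220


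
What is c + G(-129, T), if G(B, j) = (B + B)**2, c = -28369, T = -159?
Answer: 38195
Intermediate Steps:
G(B, j) = 4*B**2 (G(B, j) = (2*B)**2 = 4*B**2)
c + G(-129, T) = -28369 + 4*(-129)**2 = -28369 + 4*16641 = -28369 + 66564 = 38195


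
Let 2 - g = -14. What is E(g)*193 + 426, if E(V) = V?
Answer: 3514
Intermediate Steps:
g = 16 (g = 2 - 1*(-14) = 2 + 14 = 16)
E(g)*193 + 426 = 16*193 + 426 = 3088 + 426 = 3514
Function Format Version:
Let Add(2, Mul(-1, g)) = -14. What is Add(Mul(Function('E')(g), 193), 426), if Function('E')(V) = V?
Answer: 3514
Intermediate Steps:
g = 16 (g = Add(2, Mul(-1, -14)) = Add(2, 14) = 16)
Add(Mul(Function('E')(g), 193), 426) = Add(Mul(16, 193), 426) = Add(3088, 426) = 3514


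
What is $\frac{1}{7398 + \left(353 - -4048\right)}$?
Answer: $\frac{1}{11799} \approx 8.4753 \cdot 10^{-5}$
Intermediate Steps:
$\frac{1}{7398 + \left(353 - -4048\right)} = \frac{1}{7398 + \left(353 + 4048\right)} = \frac{1}{7398 + 4401} = \frac{1}{11799}$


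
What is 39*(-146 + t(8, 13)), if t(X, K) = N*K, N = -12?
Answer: -11778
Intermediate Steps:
t(X, K) = -12*K
39*(-146 + t(8, 13)) = 39*(-146 - 12*13) = 39*(-146 - 156) = 39*(-302) = -11778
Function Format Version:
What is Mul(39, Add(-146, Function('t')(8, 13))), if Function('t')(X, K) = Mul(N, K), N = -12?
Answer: -11778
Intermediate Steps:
Function('t')(X, K) = Mul(-12, K)
Mul(39, Add(-146, Function('t')(8, 13))) = Mul(39, Add(-146, Mul(-12, 13))) = Mul(39, Add(-146, -156)) = Mul(39, -302) = -11778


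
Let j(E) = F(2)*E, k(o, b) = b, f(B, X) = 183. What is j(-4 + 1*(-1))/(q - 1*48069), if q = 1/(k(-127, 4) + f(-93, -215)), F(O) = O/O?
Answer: 935/8988902 ≈ 0.00010402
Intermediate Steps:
F(O) = 1
q = 1/187 (q = 1/(4 + 183) = 1/187 ≈ 0.0053476)
j(E) = E (j(E) = 1*E = E)
j(-4 + 1*(-1))/(q - 1*48069) = (-4 + 1*(-1))/(1/187 - 1*48069) = (-4 - 1)/(1/187 - 48069) = -5/(-8988902/187) = -5*(-187/8988902) = 935/8988902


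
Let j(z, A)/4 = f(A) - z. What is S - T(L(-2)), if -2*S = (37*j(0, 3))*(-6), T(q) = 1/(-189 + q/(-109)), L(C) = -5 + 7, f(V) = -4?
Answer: -36590819/20603 ≈ -1776.0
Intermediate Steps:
L(C) = 2
j(z, A) = -16 - 4*z (j(z, A) = 4*(-4 - z) = -16 - 4*z)
T(q) = 1/(-189 - q/109) (T(q) = 1/(-189 + q*(-1/109)) = 1/(-189 - q/109))
S = -1776 (S = -37*(-16 - 4*0)*(-6)/2 = -37*(-16 + 0)*(-6)/2 = -37*(-16)*(-6)/2 = -(-296)*(-6) = -1/2*3552 = -1776)
S - T(L(-2)) = -1776 - (-109)/(20601 + 2) = -1776 - (-109)/20603 = -1776 - 1*(-109/20603) = -1776 + 109/20603 = -36590819/20603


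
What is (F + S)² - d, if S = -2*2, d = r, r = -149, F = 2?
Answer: 153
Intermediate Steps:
d = -149
S = -4
(F + S)² - d = (2 - 4)² - 1*(-149) = (-2)² + 149 = 4 + 149 = 153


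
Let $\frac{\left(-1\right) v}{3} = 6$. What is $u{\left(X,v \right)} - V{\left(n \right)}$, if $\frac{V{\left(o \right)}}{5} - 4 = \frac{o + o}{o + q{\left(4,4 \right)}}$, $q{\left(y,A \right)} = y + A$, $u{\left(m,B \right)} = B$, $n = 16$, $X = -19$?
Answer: $- \frac{134}{3} \approx -44.667$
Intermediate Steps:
$v = -18$ ($v = \left(-3\right) 6 = -18$)
$q{\left(y,A \right)} = A + y$
$V{\left(o \right)} = 20 + \frac{10 o}{8 + o}$ ($V{\left(o \right)} = 20 + 5 \frac{o + o}{o + \left(4 + 4\right)} = 20 + 5 \frac{2 o}{o + 8} = 20 + 5 \frac{2 o}{8 + o} = 20 + \frac{10 o}{8 + o}$)
$u{\left(X,v \right)} - V{\left(n \right)} = -18 - \frac{10 \left(16 + 3 \cdot 16\right)}{8 + 16} = -18 - \frac{10 \left(16 + 48\right)}{24} = -18 - 10 \cdot \frac{1}{24} \cdot 64 = -18 - \frac{80}{3} = - \frac{134}{3}$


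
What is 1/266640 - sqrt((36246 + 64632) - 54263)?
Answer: 1/266640 - sqrt(46615) ≈ -215.91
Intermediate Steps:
1/266640 - sqrt((36246 + 64632) - 54263) = 1/266640 - sqrt(100878 - 54263) = 1/266640 - sqrt(46615)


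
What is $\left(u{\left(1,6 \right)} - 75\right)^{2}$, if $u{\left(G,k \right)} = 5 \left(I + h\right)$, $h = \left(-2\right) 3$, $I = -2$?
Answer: $13225$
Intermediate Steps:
$h = -6$
$u{\left(G,k \right)} = -40$ ($u{\left(G,k \right)} = 5 \left(-2 - 6\right) = 5 \left(-8\right) = -40$)
$\left(u{\left(1,6 \right)} - 75\right)^{2} = \left(-40 - 75\right)^{2} = \left(-115\right)^{2} = 13225$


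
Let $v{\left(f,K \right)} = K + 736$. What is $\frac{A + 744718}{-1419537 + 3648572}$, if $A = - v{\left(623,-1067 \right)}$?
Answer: $\frac{745049}{2229035} \approx 0.33425$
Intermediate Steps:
$v{\left(f,K \right)} = 736 + K$
$A = 331$ ($A = - (736 - 1067) = \left(-1\right) \left(-331\right) = 331$)
$\frac{A + 744718}{-1419537 + 3648572} = \frac{331 + 744718}{-1419537 + 3648572} = \frac{745049}{2229035}$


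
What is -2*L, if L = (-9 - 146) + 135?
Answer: 40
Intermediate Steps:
L = -20 (L = -155 + 135 = -20)
-2*L = -2*(-20) = 40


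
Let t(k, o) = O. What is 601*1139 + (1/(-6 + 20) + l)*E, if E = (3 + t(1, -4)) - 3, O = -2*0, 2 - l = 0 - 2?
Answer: 684539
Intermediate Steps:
l = 4 (l = 2 - (0 - 2) = 2 - 1*(-2) = 2 + 2 = 4)
O = 0
t(k, o) = 0
E = 0 (E = (3 + 0) - 3 = 3 - 3 = 0)
601*1139 + (1/(-6 + 20) + l)*E = 601*1139 + (1/(-6 + 20) + 4)*0 = 684539 + (1/14 + 4)*0 = 684539 + (57/14)*0 = 684539 + 0 = 684539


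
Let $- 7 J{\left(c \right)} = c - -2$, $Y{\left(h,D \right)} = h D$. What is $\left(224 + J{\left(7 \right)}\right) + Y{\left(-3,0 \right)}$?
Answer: $\frac{1559}{7} \approx 222.71$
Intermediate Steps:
$Y{\left(h,D \right)} = D h$
$J{\left(c \right)} = - \frac{2}{7} - \frac{c}{7}$ ($J{\left(c \right)} = - \frac{c - -2}{7} = - \frac{c + 2}{7} = - \frac{2 + c}{7} = - \frac{2}{7} - \frac{c}{7}$)
$\left(224 + J{\left(7 \right)}\right) + Y{\left(-3,0 \right)} = \left(224 - \frac{9}{7}\right) + 0 \left(-3\right) = \left(224 - \frac{9}{7}\right) + 0 = \frac{1559}{7} + 0 = \frac{1559}{7}$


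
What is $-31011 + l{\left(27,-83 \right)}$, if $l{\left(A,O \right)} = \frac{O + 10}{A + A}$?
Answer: $- \frac{1674667}{54} \approx -31012.0$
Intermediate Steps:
$l{\left(A,O \right)} = \frac{10 + O}{2 A}$
$-31011 + l{\left(27,-83 \right)} = -31011 + \frac{10 - 83}{2 \cdot 27} = -31011 + \frac{1}{2} \cdot \frac{1}{27} \left(-73\right) = -31011 - \frac{73}{54} = - \frac{1674667}{54}$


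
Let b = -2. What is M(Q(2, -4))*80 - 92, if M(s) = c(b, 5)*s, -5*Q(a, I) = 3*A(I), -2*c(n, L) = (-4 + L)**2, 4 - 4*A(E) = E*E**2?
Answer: 316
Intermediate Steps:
A(E) = 1 - E**3/4 (A(E) = 1 - E*E**2/4 = 1 - E**3/4)
c(n, L) = -(-4 + L)**2/2
Q(a, I) = -3/5 + 3*I**3/20 (Q(a, I) = -3*(1 - I**3/4)/5 = -(3 - 3*I**3/4)/5 = -3/5 + 3*I**3/20)
M(s) = -s/2 (M(s) = (-(-4 + 5)**2/2)*s = (-1/2*1**2)*s = (-1/2*1)*s = -s/2)
M(Q(2, -4))*80 - 92 = -(-3/5 + (3/20)*(-4)**3)/2*80 - 92 = -(-3/5 + (3/20)*(-64))/2*80 - 92 = -(-3/5 - 48/5)/2*80 - 92 = -1/2*(-51/5)*80 - 92 = (51/10)*80 - 92 = 408 - 92 = 316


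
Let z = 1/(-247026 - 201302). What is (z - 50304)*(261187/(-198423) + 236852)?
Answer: -1059900354784597767017/88958586744 ≈ -1.1915e+10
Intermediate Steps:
z = -1/448328 (z = 1/(-448328) = -1/448328 ≈ -2.2305e-6)
(z - 50304)*(261187/(-198423) + 236852) = (-1/448328 - 50304)*(261187/(-198423) + 236852) = -22552691713*(261187*(-1/198423) + 236852)/448328 = -22552691713*(-261187/198423 + 236852)/448328 = -22552691713/448328*46996623209/198423 = -1059900354784597767017/88958586744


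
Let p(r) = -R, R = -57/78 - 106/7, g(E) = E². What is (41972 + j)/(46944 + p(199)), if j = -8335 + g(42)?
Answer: 6442982/8546697 ≈ 0.75386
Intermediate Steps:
j = -6571 (j = -8335 + 42² = -8335 + 1764 = -6571)
R = -2889/182 (R = -57*1/78 - 106*⅐ = -19/26 - 106/7 = -2889/182 ≈ -15.874)
p(r) = 2889/182 (p(r) = -1*(-2889/182) = 2889/182)
(41972 + j)/(46944 + p(199)) = (41972 - 6571)/(46944 + 2889/182) = 35401/(8546697/182) = 35401*(182/8546697) = 6442982/8546697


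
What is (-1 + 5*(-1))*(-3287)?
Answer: 19722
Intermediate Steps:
(-1 + 5*(-1))*(-3287) = (-1 - 5)*(-3287) = -6*(-3287) = 19722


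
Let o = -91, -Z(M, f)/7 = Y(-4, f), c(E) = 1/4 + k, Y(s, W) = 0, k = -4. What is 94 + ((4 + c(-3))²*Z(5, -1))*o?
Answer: 94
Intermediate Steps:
c(E) = -15/4 (c(E) = 1/4 - 4 = ¼ - 4 = -15/4)
Z(M, f) = 0 (Z(M, f) = -7*0 = 0)
94 + ((4 + c(-3))²*Z(5, -1))*o = 94 + ((4 - 15/4)²*0)*(-91) = 94 + ((¼)²*0)*(-91) = 94 + ((1/16)*0)*(-91) = 94 + 0*(-91) = 94 + 0 = 94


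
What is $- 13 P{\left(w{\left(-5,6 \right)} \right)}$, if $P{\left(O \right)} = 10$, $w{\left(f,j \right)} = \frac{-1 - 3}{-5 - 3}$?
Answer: $-130$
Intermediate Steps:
$w{\left(f,j \right)} = \frac{1}{2}$ ($w{\left(f,j \right)} = - \frac{4}{-8} = \left(-4\right) \left(- \frac{1}{8}\right) = \frac{1}{2}$)
$- 13 P{\left(w{\left(-5,6 \right)} \right)} = \left(-13\right) 10 = -130$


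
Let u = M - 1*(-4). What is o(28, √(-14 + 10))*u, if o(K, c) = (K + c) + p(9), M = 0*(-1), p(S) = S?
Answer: 148 + 8*I ≈ 148.0 + 8.0*I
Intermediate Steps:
M = 0
o(K, c) = 9 + K + c (o(K, c) = (K + c) + 9 = 9 + K + c)
u = 4 (u = 0 - 1*(-4) = 0 + 4 = 4)
o(28, √(-14 + 10))*u = (9 + 28 + √(-14 + 10))*4 = (9 + 28 + √(-4))*4 = (9 + 28 + 2*I)*4 = (37 + 2*I)*4 = 148 + 8*I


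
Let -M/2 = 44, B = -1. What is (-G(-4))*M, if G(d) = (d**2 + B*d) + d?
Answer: 1408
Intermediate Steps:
M = -88 (M = -2*44 = -88)
G(d) = d**2 (G(d) = (d**2 - d) + d = d**2)
(-G(-4))*M = -1*(-4)**2*(-88) = -1*16*(-88) = -16*(-88) = 1408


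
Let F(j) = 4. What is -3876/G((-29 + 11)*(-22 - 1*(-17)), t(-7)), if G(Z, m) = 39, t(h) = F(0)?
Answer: -1292/13 ≈ -99.385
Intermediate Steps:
t(h) = 4
-3876/G((-29 + 11)*(-22 - 1*(-17)), t(-7)) = -3876/39 = -3876*1/39 = -1292/13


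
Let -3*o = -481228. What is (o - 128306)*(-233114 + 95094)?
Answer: -13292706200/3 ≈ -4.4309e+9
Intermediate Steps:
o = 481228/3 (o = -⅓*(-481228) = 481228/3 ≈ 1.6041e+5)
(o - 128306)*(-233114 + 95094) = (481228/3 - 128306)*(-233114 + 95094) = (96310/3)*(-138020) = -13292706200/3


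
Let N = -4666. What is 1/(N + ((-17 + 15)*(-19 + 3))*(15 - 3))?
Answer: -1/4282 ≈ -0.00023354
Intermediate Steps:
1/(N + ((-17 + 15)*(-19 + 3))*(15 - 3)) = 1/(-4666 + ((-17 + 15)*(-19 + 3))*(15 - 3)) = 1/(-4666 - 2*(-16)*12) = 1/(-4666 + 32*12) = 1/(-4666 + 384) = 1/(-4282) = -1/4282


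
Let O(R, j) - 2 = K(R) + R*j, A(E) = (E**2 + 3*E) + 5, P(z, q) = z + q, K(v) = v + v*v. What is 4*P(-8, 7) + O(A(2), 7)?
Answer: 343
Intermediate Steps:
K(v) = v + v**2
P(z, q) = q + z
A(E) = 5 + E**2 + 3*E
O(R, j) = 2 + R*j + R*(1 + R) (O(R, j) = 2 + (R*(1 + R) + R*j) = 2 + (R*j + R*(1 + R)) = 2 + R*j + R*(1 + R))
4*P(-8, 7) + O(A(2), 7) = 4*(7 - 8) + (2 + (5 + 2**2 + 3*2)*7 + (5 + 2**2 + 3*2)*(1 + (5 + 2**2 + 3*2))) = 4*(-1) + (2 + (5 + 4 + 6)*7 + (5 + 4 + 6)*(1 + (5 + 4 + 6))) = -4 + (2 + 15*7 + 15*(1 + 15)) = -4 + (2 + 105 + 15*16) = -4 + (2 + 105 + 240) = -4 + 347 = 343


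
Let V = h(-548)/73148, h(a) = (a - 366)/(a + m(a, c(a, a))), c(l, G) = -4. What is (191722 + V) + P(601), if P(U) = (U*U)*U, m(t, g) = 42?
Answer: 4020960286082669/18506444 ≈ 2.1727e+8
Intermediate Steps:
h(a) = (-366 + a)/(42 + a) (h(a) = (a - 366)/(a + 42) = (-366 + a)/(42 + a))
P(U) = U³ (P(U) = U²*U = U³)
V = 457/18506444 (V = ((-366 - 548)/(42 - 548))/73148 = (-914/(-506))*(1/73148) = -1/506*(-914)*(1/73148) = (457/253)*(1/73148) = 457/18506444 ≈ 2.4694e-5)
(191722 + V) + P(601) = (191722 + 457/18506444) + 601³ = 3548092457025/18506444 + 217081801 = 4020960286082669/18506444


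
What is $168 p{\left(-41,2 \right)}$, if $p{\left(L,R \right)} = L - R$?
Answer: $-7224$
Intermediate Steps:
$168 p{\left(-41,2 \right)} = 168 \left(-41 - 2\right) = 168 \left(-43\right) = -7224$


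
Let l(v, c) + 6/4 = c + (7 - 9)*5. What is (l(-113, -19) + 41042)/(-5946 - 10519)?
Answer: -82023/32930 ≈ -2.4908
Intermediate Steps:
l(v, c) = -23/2 + c (l(v, c) = -3/2 + (c + (7 - 9)*5) = -3/2 + (c - 2*5) = -3/2 + (c - 10) = -3/2 + (-10 + c) = -23/2 + c)
(l(-113, -19) + 41042)/(-5946 - 10519) = ((-23/2 - 19) + 41042)/(-5946 - 10519) = (-61/2 + 41042)/(-16465) = (82023/2)*(-1/16465) = -82023/32930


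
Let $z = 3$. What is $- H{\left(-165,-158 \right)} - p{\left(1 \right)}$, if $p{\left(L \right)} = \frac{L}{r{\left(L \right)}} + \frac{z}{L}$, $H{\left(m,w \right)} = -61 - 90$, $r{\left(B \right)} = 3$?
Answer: $\frac{443}{3} \approx 147.67$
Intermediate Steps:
$H{\left(m,w \right)} = -151$
$p{\left(L \right)} = \frac{3}{L} + \frac{L}{3}$ ($p{\left(L \right)} = \frac{L}{3} + \frac{3}{L} = \frac{3}{L} + \frac{L}{3}$)
$- H{\left(-165,-158 \right)} - p{\left(1 \right)} = \left(-1\right) \left(-151\right) - \left(\frac{3}{1} + \frac{1}{3} \cdot 1\right) = 151 - \left(3 \cdot 1 + \frac{1}{3}\right) = 151 - \left(3 + \frac{1}{3}\right) = 151 - \frac{10}{3} = \frac{443}{3}$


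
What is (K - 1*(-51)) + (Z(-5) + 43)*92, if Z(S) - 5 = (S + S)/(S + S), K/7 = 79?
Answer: 5112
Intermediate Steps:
K = 553 (K = 7*79 = 553)
Z(S) = 6 (Z(S) = 5 + (S + S)/(S + S) = 5 + (2*S)/((2*S)) = 5 + (2*S)*(1/(2*S)) = 5 + 1 = 6)
(K - 1*(-51)) + (Z(-5) + 43)*92 = (553 - 1*(-51)) + (6 + 43)*92 = (553 + 51) + 49*92 = 604 + 4508 = 5112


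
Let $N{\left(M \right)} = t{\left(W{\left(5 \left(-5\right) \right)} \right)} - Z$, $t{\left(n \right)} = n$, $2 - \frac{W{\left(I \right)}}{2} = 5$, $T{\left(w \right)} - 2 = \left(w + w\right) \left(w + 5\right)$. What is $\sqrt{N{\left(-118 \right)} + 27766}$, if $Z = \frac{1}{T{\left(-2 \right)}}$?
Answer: $\frac{\sqrt{2776010}}{10} \approx 166.61$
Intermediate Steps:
$T{\left(w \right)} = 2 + 2 w \left(5 + w\right)$ ($T{\left(w \right)} = 2 + \left(w + w\right) \left(w + 5\right) = 2 + 2 w \left(5 + w\right)$)
$W{\left(I \right)} = -6$ ($W{\left(I \right)} = 4 - 10 = -6$)
$Z = - \frac{1}{10}$ ($Z = \frac{1}{2 + 2 \left(-2\right)^{2} + 10 \left(-2\right)} = \frac{1}{2 + 2 \cdot 4 - 20} = \frac{1}{2 + 8 - 20} = \frac{1}{-10} = - \frac{1}{10} \approx -0.1$)
$N{\left(M \right)} = - \frac{59}{10}$ ($N{\left(M \right)} = -6 - - \frac{1}{10} = -6 + \frac{1}{10} = - \frac{59}{10}$)
$\sqrt{N{\left(-118 \right)} + 27766} = \sqrt{- \frac{59}{10} + 27766} = \sqrt{\frac{277601}{10}} = \frac{\sqrt{2776010}}{10}$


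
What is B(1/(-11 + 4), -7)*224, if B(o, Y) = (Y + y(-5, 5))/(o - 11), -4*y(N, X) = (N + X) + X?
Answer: 2156/13 ≈ 165.85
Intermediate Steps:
y(N, X) = -X/2 - N/4 (y(N, X) = -((N + X) + X)/4 = -(N + 2*X)/4 = -X/2 - N/4)
B(o, Y) = (-5/4 + Y)/(-11 + o) (B(o, Y) = (Y + (-½*5 - ¼*(-5)))/(o - 11) = (Y + (-5/2 + 5/4))/(-11 + o) = (Y - 5/4)/(-11 + o) = (-5/4 + Y)/(-11 + o))
B(1/(-11 + 4), -7)*224 = ((-5/4 - 7)/(-11 + 1/(-11 + 4)))*224 = (-33/4/(-11 + 1/(-7)))*224 = (-33/4/(-11 - ⅐))*224 = (-33/4/(-78/7))*224 = -7/78*(-33/4)*224 = (77/104)*224 = 2156/13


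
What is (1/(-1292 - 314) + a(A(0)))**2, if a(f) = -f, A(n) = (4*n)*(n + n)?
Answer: 1/2579236 ≈ 3.8771e-7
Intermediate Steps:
A(n) = 8*n**2 (A(n) = (4*n)*(2*n) = 8*n**2)
(1/(-1292 - 314) + a(A(0)))**2 = (1/(-1292 - 314) - 8*0**2)**2 = (1/(-1606) - 8*0)**2 = (-1/1606 - 1*0)**2 = (-1/1606 + 0)**2 = (-1/1606)**2 = 1/2579236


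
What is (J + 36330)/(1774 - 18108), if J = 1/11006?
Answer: -399847981/179772004 ≈ -2.2242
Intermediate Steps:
J = 1/11006 ≈ 9.0859e-5
(J + 36330)/(1774 - 18108) = (1/11006 + 36330)/(1774 - 18108) = (399847981/11006)/(-16334) = (399847981/11006)*(-1/16334) = -399847981/179772004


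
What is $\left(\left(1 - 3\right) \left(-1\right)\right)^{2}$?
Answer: $4$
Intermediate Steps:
$\left(\left(1 - 3\right) \left(-1\right)\right)^{2} = \left(\left(-2\right) \left(-1\right)\right)^{2} = 2^{2} = 4$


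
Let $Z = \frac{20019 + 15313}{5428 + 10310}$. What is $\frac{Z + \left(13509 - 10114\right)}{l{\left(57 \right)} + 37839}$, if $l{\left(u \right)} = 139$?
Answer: $\frac{26732921}{298848882} \approx 0.089453$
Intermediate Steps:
$Z = \frac{17666}{7869}$ ($Z = \frac{35332}{15738} = 35332 \cdot \frac{1}{15738} = \frac{17666}{7869} \approx 2.245$)
$\frac{Z + \left(13509 - 10114\right)}{l{\left(57 \right)} + 37839} = \frac{\frac{17666}{7869} + \left(13509 - 10114\right)}{139 + 37839} = \frac{\frac{17666}{7869} + \left(13509 - 10114\right)}{37978} = \left(\frac{17666}{7869} + 3395\right) \frac{1}{37978} = \frac{26732921}{7869} \cdot \frac{1}{37978} = \frac{26732921}{298848882}$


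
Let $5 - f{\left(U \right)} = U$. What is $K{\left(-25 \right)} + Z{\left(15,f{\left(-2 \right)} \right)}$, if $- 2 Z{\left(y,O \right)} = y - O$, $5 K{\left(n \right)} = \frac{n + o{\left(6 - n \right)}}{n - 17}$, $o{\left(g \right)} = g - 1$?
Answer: $- \frac{169}{42} \approx -4.0238$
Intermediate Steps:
$o{\left(g \right)} = -1 + g$
$K{\left(n \right)} = \frac{1}{-17 + n}$ ($K{\left(n \right)} = \frac{\left(n - \left(-5 + n\right)\right) \frac{1}{n - 17}}{5} = \frac{\left(n - \left(-5 + n\right)\right) \frac{1}{-17 + n}}{5} = \frac{5 \frac{1}{-17 + n}}{5} = \frac{1}{-17 + n}$)
$f{\left(U \right)} = 5 - U$
$Z{\left(y,O \right)} = \frac{O}{2} - \frac{y}{2}$ ($Z{\left(y,O \right)} = - \frac{y - O}{2} = \frac{O}{2} - \frac{y}{2}$)
$K{\left(-25 \right)} + Z{\left(15,f{\left(-2 \right)} \right)} = \frac{1}{-17 - 25} + \left(\frac{5 - -2}{2} - \frac{15}{2}\right) = \frac{1}{-42} - \left(\frac{15}{2} - \frac{5 + 2}{2}\right) = - \frac{1}{42} + \left(\frac{1}{2} \cdot 7 - \frac{15}{2}\right) = - \frac{1}{42} + \left(\frac{7}{2} - \frac{15}{2}\right) = - \frac{1}{42} - 4 = - \frac{169}{42}$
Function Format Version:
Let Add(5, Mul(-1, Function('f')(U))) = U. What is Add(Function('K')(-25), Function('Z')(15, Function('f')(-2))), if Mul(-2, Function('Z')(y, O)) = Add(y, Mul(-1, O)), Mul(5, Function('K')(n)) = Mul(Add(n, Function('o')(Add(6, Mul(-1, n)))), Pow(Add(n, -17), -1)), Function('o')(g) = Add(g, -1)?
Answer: Rational(-169, 42) ≈ -4.0238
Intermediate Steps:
Function('o')(g) = Add(-1, g)
Function('K')(n) = Pow(Add(-17, n), -1) (Function('K')(n) = Mul(Rational(1, 5), Mul(Add(n, Add(-1, Add(6, Mul(-1, n)))), Pow(Add(n, -17), -1))) = Mul(Rational(1, 5), Mul(Add(n, Add(5, Mul(-1, n))), Pow(Add(-17, n), -1))) = Mul(Rational(1, 5), Mul(5, Pow(Add(-17, n), -1))) = Pow(Add(-17, n), -1))
Function('f')(U) = Add(5, Mul(-1, U))
Function('Z')(y, O) = Add(Mul(Rational(1, 2), O), Mul(Rational(-1, 2), y)) (Function('Z')(y, O) = Mul(Rational(-1, 2), Add(y, Mul(-1, O))) = Add(Mul(Rational(1, 2), O), Mul(Rational(-1, 2), y)))
Add(Function('K')(-25), Function('Z')(15, Function('f')(-2))) = Add(Pow(Add(-17, -25), -1), Add(Mul(Rational(1, 2), Add(5, Mul(-1, -2))), Mul(Rational(-1, 2), 15))) = Add(Pow(-42, -1), Add(Mul(Rational(1, 2), Add(5, 2)), Rational(-15, 2))) = Add(Rational(-1, 42), Add(Mul(Rational(1, 2), 7), Rational(-15, 2))) = Add(Rational(-1, 42), Add(Rational(7, 2), Rational(-15, 2))) = Add(Rational(-1, 42), -4) = Rational(-169, 42)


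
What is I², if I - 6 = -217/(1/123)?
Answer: 712089225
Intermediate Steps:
I = -26685 (I = 6 - 217/(1/123) = 6 - 217/1/123 = 6 - 217*123 = 6 - 26691 = -26685)
I² = (-26685)² = 712089225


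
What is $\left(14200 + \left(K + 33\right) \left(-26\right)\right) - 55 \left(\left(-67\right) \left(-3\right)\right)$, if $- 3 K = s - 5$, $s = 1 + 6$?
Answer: $\frac{6913}{3} \approx 2304.3$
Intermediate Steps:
$s = 7$
$K = - \frac{2}{3}$ ($K = - \frac{7 - 5}{3} = \left(- \frac{1}{3}\right) 2 = - \frac{2}{3} \approx -0.66667$)
$\left(14200 + \left(K + 33\right) \left(-26\right)\right) - 55 \left(\left(-67\right) \left(-3\right)\right) = \left(14200 + \left(- \frac{2}{3} + 33\right) \left(-26\right)\right) - 55 \left(\left(-67\right) \left(-3\right)\right) = \left(14200 + \frac{97}{3} \left(-26\right)\right) - 11055 = \left(14200 - \frac{2522}{3}\right) - 11055 = \frac{40078}{3} - 11055 = \frac{6913}{3}$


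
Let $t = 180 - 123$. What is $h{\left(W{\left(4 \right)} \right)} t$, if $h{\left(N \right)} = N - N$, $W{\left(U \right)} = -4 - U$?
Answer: $0$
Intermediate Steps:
$h{\left(N \right)} = 0$
$t = 57$
$h{\left(W{\left(4 \right)} \right)} t = 0 \cdot 57 = 0$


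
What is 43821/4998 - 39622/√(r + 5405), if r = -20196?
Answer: 14607/1666 + 39622*I*√14791/14791 ≈ 8.7677 + 325.79*I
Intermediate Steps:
43821/4998 - 39622/√(r + 5405) = 43821/4998 - 39622/√(-20196 + 5405) = 43821*(1/4998) - 39622*(-I*√14791/14791) = 14607/1666 - 39622*(-I*√14791/14791) = 14607/1666 - (-39622)*I*√14791/14791 = 14607/1666 + 39622*I*√14791/14791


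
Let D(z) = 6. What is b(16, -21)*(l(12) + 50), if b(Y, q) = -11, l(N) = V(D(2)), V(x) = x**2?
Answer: -946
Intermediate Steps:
l(N) = 36 (l(N) = 6**2 = 36)
b(16, -21)*(l(12) + 50) = -11*(36 + 50) = -11*86 = -946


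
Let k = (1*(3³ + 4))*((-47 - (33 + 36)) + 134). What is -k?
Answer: -558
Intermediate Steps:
k = 558 (k = (1*(27 + 4))*((-47 - 1*69) + 134) = (1*31)*((-47 - 69) + 134) = 31*(-116 + 134) = 31*18 = 558)
-k = -1*558 = -558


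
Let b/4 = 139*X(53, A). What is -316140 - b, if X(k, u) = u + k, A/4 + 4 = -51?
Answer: -223288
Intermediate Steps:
A = -220 (A = -16 + 4*(-51) = -16 - 204 = -220)
X(k, u) = k + u
b = -92852 (b = 4*(139*(53 - 220)) = 4*(139*(-167)) = 4*(-23213) = -92852)
-316140 - b = -316140 - 1*(-92852) = -316140 + 92852 = -223288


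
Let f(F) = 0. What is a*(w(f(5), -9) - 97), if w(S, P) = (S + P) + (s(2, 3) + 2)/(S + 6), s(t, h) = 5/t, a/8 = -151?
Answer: 127142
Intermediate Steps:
a = -1208 (a = 8*(-151) = -1208)
w(S, P) = P + S + 9/(2*(6 + S)) (w(S, P) = (S + P) + (5/2 + 2)/(S + 6) = (P + S) + (5*(1/2) + 2)/(6 + S) = (P + S) + (5/2 + 2)/(6 + S) = (P + S) + 9/(2*(6 + S)) = P + S + 9/(2*(6 + S)))
a*(w(f(5), -9) - 97) = -1208*((9/2 + 0**2 + 6*(-9) + 6*0 - 9*0)/(6 + 0) - 97) = -1208*((9/2 + 0 - 54 + 0 + 0)/6 - 97) = -1208*((1/6)*(-99/2) - 97) = -1208*(-33/4 - 97) = -1208*(-421/4) = 127142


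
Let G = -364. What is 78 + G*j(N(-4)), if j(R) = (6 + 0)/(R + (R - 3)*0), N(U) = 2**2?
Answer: -468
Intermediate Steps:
N(U) = 4
j(R) = 6/R (j(R) = 6/(R + (-3 + R)*0) = 6/(R + 0) = 6/R)
78 + G*j(N(-4)) = 78 - 2184/4 = 78 - 364*3/2 = 78 - 546 = -468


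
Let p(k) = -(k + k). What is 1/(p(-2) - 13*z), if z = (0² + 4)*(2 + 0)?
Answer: -1/100 ≈ -0.010000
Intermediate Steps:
p(k) = -2*k
z = 8 (z = (0 + 4)*2 = 4*2 = 8)
1/(p(-2) - 13*z) = 1/(-2*(-2) - 13*8) = 1/(4 - 104) = 1/(-100) = -1/100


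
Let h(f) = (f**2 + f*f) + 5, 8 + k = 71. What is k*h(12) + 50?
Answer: 18509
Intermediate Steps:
k = 63 (k = -8 + 71 = 63)
h(f) = 5 + 2*f**2 (h(f) = (f**2 + f**2) + 5 = 2*f**2 + 5 = 5 + 2*f**2)
k*h(12) + 50 = 63*(5 + 2*12**2) + 50 = 63*(5 + 2*144) + 50 = 63*(5 + 288) + 50 = 63*293 + 50 = 18459 + 50 = 18509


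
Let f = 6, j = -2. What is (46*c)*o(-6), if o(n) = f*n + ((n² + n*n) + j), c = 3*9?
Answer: 42228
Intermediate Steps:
c = 27
o(n) = -2 + 2*n² + 6*n (o(n) = 6*n + ((n² + n*n) - 2) = 6*n + ((n² + n²) - 2) = 6*n + (2*n² - 2) = 6*n + (-2 + 2*n²) = -2 + 2*n² + 6*n)
(46*c)*o(-6) = (46*27)*(-2 + 2*(-6)² + 6*(-6)) = 1242*(-2 + 2*36 - 36) = 1242*(-2 + 72 - 36) = 1242*34 = 42228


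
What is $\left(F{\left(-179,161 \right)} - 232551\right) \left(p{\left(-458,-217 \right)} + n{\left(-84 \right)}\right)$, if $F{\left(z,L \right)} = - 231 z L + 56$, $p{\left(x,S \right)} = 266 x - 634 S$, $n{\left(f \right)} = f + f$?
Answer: $100109581908$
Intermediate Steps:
$n{\left(f \right)} = 2 f$
$p{\left(x,S \right)} = - 634 S + 266 x$
$F{\left(z,L \right)} = 56 - 231 L z$ ($F{\left(z,L \right)} = - 231 L z + 56 = 56 - 231 L z$)
$\left(F{\left(-179,161 \right)} - 232551\right) \left(p{\left(-458,-217 \right)} + n{\left(-84 \right)}\right) = \left(\left(56 - 37191 \left(-179\right)\right) - 232551\right) \left(\left(\left(-634\right) \left(-217\right) + 266 \left(-458\right)\right) + 2 \left(-84\right)\right) = \left(\left(56 + 6657189\right) - 232551\right) \left(\left(137578 - 121828\right) - 168\right) = \left(6657245 - 232551\right) \left(15750 - 168\right) = 6424694 \cdot 15582 = 100109581908$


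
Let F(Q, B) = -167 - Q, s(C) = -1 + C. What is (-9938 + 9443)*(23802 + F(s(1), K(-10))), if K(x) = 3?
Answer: -11699325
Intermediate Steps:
(-9938 + 9443)*(23802 + F(s(1), K(-10))) = (-9938 + 9443)*(23802 + (-167 - (-1 + 1))) = -495*(23802 + (-167 - 1*0)) = -495*(23802 + (-167 + 0)) = -495*(23802 - 167) = -495*23635 = -11699325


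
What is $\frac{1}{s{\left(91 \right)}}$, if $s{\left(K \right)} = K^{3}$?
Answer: $\frac{1}{753571} \approx 1.327 \cdot 10^{-6}$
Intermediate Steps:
$\frac{1}{s{\left(91 \right)}} = \frac{1}{91^{3}} = \frac{1}{753571}$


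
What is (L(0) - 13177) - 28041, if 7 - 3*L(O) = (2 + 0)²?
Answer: -41217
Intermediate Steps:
L(O) = 1 (L(O) = 7/3 - (2 + 0)²/3 = 7/3 - ⅓*2² = 7/3 - ⅓*4 = 7/3 - 4/3 = 1)
(L(0) - 13177) - 28041 = (1 - 13177) - 28041 = -13176 - 28041 = -41217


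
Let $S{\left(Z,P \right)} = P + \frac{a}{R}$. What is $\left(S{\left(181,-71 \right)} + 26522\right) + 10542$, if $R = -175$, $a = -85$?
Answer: $\frac{1294772}{35} \approx 36994.0$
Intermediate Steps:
$S{\left(Z,P \right)} = \frac{17}{35} + P$ ($S{\left(Z,P \right)} = P - \frac{85}{-175} = P - - \frac{17}{35} = P + \frac{17}{35} = \frac{17}{35} + P$)
$\left(S{\left(181,-71 \right)} + 26522\right) + 10542 = \left(\left(\frac{17}{35} - 71\right) + 26522\right) + 10542 = \left(- \frac{2468}{35} + 26522\right) + 10542 = \frac{925802}{35} + 10542 = \frac{1294772}{35}$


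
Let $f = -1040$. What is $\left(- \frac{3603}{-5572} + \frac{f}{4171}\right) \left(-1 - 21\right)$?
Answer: $- \frac{101565563}{11620406} \approx -8.7403$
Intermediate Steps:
$\left(- \frac{3603}{-5572} + \frac{f}{4171}\right) \left(-1 - 21\right) = \left(- \frac{3603}{-5572} - \frac{1040}{4171}\right) \left(-1 - 21\right) = \left(\left(-3603\right) \left(- \frac{1}{5572}\right) - \frac{1040}{4171}\right) \left(-1 - 21\right) = \left(\frac{3603}{5572} - \frac{1040}{4171}\right) \left(-22\right) = \frac{9233233}{23240812} \left(-22\right) = - \frac{101565563}{11620406}$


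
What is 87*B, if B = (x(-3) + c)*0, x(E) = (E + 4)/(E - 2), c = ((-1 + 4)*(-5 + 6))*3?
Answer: 0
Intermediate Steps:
c = 9 (c = (3*1)*3 = 3*3 = 9)
x(E) = (4 + E)/(-2 + E)
B = 0 (B = ((4 - 3)/(-2 - 3) + 9)*0 = (1/(-5) + 9)*0 = (-1/5*1 + 9)*0 = (-1/5 + 9)*0 = (44/5)*0 = 0)
87*B = 87*0 = 0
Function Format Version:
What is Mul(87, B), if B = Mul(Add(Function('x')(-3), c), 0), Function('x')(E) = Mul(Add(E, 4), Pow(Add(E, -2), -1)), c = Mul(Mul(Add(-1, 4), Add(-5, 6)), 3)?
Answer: 0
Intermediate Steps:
c = 9 (c = Mul(Mul(3, 1), 3) = Mul(3, 3) = 9)
Function('x')(E) = Mul(Pow(Add(-2, E), -1), Add(4, E)) (Function('x')(E) = Mul(Add(4, E), Pow(Add(-2, E), -1)) = Mul(Pow(Add(-2, E), -1), Add(4, E)))
B = 0 (B = Mul(Add(Mul(Pow(Add(-2, -3), -1), Add(4, -3)), 9), 0) = Mul(Add(Mul(Pow(-5, -1), 1), 9), 0) = Mul(Add(Mul(Rational(-1, 5), 1), 9), 0) = Mul(Add(Rational(-1, 5), 9), 0) = Mul(Rational(44, 5), 0) = 0)
Mul(87, B) = Mul(87, 0) = 0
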